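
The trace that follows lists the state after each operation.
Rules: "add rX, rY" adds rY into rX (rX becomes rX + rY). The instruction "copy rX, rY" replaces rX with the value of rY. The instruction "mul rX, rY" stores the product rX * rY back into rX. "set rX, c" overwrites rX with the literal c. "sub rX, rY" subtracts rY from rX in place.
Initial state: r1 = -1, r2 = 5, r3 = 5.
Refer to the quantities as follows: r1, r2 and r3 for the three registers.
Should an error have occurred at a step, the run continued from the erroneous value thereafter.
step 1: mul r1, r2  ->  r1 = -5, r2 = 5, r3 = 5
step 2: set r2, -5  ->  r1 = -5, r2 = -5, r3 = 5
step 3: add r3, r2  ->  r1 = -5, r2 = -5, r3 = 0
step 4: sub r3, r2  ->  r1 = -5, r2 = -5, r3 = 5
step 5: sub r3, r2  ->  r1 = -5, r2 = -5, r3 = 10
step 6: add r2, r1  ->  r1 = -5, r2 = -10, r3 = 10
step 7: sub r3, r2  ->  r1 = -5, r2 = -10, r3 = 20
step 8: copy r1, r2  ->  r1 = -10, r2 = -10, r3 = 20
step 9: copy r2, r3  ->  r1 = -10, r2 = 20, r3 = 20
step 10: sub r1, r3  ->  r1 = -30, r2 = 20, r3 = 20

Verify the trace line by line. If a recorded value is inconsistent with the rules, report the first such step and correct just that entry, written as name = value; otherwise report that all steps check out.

Recomputing the run from the initial state:
step 1: r1 = -5, r2 = 5, r3 = 5
step 2: r1 = -5, r2 = -5, r3 = 5
step 3: r1 = -5, r2 = -5, r3 = 0
step 4: r1 = -5, r2 = -5, r3 = 5
step 5: r1 = -5, r2 = -5, r3 = 10
step 6: r1 = -5, r2 = -10, r3 = 10
step 7: r1 = -5, r2 = -10, r3 = 20
step 8: r1 = -10, r2 = -10, r3 = 20
step 9: r1 = -10, r2 = 20, r3 = 20
step 10: r1 = -30, r2 = 20, r3 = 20
This matches the trace at every step.

no error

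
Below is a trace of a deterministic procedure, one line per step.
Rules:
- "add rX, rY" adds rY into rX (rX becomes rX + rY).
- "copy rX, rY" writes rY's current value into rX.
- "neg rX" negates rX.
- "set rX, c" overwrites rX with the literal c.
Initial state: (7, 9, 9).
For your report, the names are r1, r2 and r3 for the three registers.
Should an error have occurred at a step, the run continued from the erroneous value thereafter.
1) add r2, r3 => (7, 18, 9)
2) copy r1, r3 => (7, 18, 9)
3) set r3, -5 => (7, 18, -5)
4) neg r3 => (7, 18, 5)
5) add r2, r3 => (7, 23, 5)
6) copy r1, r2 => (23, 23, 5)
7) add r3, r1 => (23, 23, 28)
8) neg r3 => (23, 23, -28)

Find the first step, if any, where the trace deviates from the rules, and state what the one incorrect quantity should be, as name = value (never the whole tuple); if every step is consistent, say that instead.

Recomputing the run from the initial state:
step 1: r1 = 7, r2 = 18, r3 = 9
step 2: r1 = 9, r2 = 18, r3 = 9
step 3: r1 = 9, r2 = 18, r3 = -5
step 4: r1 = 9, r2 = 18, r3 = 5
step 5: r1 = 9, r2 = 23, r3 = 5
step 6: r1 = 23, r2 = 23, r3 = 5
step 7: r1 = 23, r2 = 23, r3 = 28
step 8: r1 = 23, r2 = 23, r3 = -28
The first disagreement with the trace is at step 2, where the value should be r1 = 9.

step 2, r1 = 9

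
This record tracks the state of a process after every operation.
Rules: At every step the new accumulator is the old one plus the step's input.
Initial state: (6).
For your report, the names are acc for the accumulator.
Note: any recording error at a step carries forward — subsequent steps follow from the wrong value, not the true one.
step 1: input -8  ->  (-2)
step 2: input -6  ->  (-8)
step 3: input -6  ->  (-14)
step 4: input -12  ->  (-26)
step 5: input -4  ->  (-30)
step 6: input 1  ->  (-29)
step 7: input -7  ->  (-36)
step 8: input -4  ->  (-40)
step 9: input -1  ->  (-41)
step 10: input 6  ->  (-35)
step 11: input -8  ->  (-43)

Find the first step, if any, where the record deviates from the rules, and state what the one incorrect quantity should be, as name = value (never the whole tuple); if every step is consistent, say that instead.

1. acc = 6 + -8 = -2 (no discrepancy)
2. acc = -2 + -6 = -8 (agrees with the record)
3. acc = -8 + -6 = -14 (agrees with the record)
4. acc = -14 + -12 = -26 (confirmed correct)
5. acc = -26 + -4 = -30 (verified)
6. acc = -30 + 1 = -29 (exactly as logged)
7. acc = -29 + -7 = -36 (verified)
8. acc = -36 + -4 = -40 (exactly as logged)
9. acc = -40 + -1 = -41 (no discrepancy)
10. acc = -41 + 6 = -35 (agrees with the record)
11. acc = -35 + -8 = -43 (agrees with the record)
The whole run recomputes cleanly — no discrepancies.

no error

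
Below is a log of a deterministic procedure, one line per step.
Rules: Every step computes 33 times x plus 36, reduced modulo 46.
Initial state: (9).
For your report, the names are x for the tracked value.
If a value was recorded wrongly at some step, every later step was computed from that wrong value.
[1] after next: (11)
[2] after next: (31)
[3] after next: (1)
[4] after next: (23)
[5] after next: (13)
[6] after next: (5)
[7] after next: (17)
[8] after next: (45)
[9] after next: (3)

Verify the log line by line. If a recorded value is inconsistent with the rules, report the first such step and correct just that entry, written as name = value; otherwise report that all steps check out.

no error

Recomputing the run from the initial state:
step 1: x = 11
step 2: x = 31
step 3: x = 1
step 4: x = 23
step 5: x = 13
step 6: x = 5
step 7: x = 17
step 8: x = 45
step 9: x = 3
This matches the log at every step.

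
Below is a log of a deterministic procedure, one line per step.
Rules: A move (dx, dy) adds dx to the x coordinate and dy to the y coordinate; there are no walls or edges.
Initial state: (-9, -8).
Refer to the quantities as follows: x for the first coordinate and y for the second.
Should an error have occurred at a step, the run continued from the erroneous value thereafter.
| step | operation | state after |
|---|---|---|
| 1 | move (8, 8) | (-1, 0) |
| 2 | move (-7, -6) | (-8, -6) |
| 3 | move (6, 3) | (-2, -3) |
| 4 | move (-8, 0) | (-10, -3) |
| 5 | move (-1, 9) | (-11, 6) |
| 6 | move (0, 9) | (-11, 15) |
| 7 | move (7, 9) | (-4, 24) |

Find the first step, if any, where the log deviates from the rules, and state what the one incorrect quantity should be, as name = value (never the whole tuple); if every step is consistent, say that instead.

no error

1. x = -9 + (8) = -1, y = -8 + (8) = 0 (exactly as logged)
2. x = -1 + (-7) = -8, y = 0 + (-6) = -6 (no discrepancy)
3. x = -8 + (6) = -2, y = -6 + (3) = -3 (in agreement)
4. x = -2 + (-8) = -10, y = -3 + (0) = -3 (confirmed correct)
5. x = -10 + (-1) = -11, y = -3 + (9) = 6 (same as recorded)
6. x = -11 + (0) = -11, y = 6 + (9) = 15 (agrees with the log)
7. x = -11 + (7) = -4, y = 15 + (9) = 24 (matches)
No step deviates from the rules.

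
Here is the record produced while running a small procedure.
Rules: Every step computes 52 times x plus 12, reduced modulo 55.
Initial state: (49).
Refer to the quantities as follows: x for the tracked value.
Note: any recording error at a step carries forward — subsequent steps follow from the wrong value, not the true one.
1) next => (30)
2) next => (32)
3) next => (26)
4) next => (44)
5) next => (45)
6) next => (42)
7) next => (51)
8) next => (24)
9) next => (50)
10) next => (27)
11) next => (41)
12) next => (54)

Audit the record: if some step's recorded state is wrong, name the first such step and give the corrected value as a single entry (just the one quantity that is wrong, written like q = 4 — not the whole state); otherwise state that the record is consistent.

1. x = (52*49 + 12) mod 55 = 30 (confirmed correct)
2. x = (52*30 + 12) mod 55 = 32 (consistent with the record)
3. x = (52*32 + 12) mod 55 = 26 (matches)
4. x = (52*26 + 12) mod 55 = 44 (matches)
5. x = (52*44 + 12) mod 55 = 45 (no discrepancy)
6. x = (52*45 + 12) mod 55 = 42 (exactly as logged)
7. x = (52*42 + 12) mod 55 = 51 (consistent with the record)
8. x = (52*51 + 12) mod 55 = 24 (matches)
9. x = (52*24 + 12) mod 55 = 50 (confirmed correct)
10. x = (52*50 + 12) mod 55 = 27 (in agreement)
11. x = (52*27 + 12) mod 55 = 41 (verified)
12. x = (52*41 + 12) mod 55 = 54 (same as recorded)
All entries verified; no error found.

no error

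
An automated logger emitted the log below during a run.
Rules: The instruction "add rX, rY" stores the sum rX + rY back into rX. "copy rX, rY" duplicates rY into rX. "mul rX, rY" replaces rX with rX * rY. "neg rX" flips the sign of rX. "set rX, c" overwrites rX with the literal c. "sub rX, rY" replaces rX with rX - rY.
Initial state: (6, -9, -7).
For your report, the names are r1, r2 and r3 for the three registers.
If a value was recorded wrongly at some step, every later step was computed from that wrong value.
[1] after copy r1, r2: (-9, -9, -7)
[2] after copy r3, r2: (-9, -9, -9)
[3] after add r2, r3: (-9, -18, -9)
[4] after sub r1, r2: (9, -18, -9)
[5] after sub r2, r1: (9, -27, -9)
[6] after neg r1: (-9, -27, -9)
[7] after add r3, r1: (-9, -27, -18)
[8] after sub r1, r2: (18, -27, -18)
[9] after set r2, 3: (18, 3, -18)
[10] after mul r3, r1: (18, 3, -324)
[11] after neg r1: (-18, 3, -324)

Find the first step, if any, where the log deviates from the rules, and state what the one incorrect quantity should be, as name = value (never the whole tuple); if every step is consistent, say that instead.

no error

1. r1 = -9 (verified)
2. r3 = -9 (in agreement)
3. r2 = -9 + -9 = -18 (in agreement)
4. r1 = -9 - -18 = 9 (same as recorded)
5. r2 = -18 - 9 = -27 (agrees with the log)
6. r1 = -(9) = -9 (checks out)
7. r3 = -9 + -9 = -18 (exactly as logged)
8. r1 = -9 - -27 = 18 (matches)
9. r2 = 3 (agrees with the log)
10. r3 = -18 * 18 = -324 (confirmed correct)
11. r1 = -(18) = -18 (matches)
The recomputation confirms every line.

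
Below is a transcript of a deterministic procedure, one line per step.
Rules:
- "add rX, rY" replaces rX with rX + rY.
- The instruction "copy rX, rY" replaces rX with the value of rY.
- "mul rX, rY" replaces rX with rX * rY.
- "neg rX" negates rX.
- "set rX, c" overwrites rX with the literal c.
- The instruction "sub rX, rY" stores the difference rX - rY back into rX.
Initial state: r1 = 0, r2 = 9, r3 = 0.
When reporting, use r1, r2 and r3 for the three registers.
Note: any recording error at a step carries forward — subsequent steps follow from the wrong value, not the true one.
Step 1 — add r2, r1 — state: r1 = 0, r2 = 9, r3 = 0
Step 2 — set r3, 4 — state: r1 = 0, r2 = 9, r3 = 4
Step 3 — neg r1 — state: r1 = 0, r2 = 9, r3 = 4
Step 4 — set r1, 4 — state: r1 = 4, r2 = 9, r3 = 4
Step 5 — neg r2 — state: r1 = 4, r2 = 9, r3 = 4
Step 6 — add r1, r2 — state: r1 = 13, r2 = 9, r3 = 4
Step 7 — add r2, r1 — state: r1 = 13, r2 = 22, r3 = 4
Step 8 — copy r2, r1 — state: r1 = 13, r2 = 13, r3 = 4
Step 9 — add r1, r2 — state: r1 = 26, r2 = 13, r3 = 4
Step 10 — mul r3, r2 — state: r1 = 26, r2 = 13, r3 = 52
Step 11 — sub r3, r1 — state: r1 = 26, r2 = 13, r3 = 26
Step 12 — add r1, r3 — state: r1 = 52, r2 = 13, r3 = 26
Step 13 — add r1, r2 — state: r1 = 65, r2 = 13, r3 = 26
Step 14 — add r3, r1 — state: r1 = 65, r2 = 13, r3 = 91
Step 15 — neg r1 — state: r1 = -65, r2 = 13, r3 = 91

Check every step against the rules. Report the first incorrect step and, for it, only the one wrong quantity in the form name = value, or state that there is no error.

step 5, r2 = -9

Recomputing the run from the initial state:
step 1: r1 = 0, r2 = 9, r3 = 0
step 2: r1 = 0, r2 = 9, r3 = 4
step 3: r1 = 0, r2 = 9, r3 = 4
step 4: r1 = 4, r2 = 9, r3 = 4
step 5: r1 = 4, r2 = -9, r3 = 4
step 6: r1 = -5, r2 = -9, r3 = 4
step 7: r1 = -5, r2 = -14, r3 = 4
step 8: r1 = -5, r2 = -5, r3 = 4
step 9: r1 = -10, r2 = -5, r3 = 4
step 10: r1 = -10, r2 = -5, r3 = -20
step 11: r1 = -10, r2 = -5, r3 = -10
step 12: r1 = -20, r2 = -5, r3 = -10
step 13: r1 = -25, r2 = -5, r3 = -10
step 14: r1 = -25, r2 = -5, r3 = -35
step 15: r1 = 25, r2 = -5, r3 = -35
The first disagreement with the transcript is at step 5, where the value should be r2 = -9.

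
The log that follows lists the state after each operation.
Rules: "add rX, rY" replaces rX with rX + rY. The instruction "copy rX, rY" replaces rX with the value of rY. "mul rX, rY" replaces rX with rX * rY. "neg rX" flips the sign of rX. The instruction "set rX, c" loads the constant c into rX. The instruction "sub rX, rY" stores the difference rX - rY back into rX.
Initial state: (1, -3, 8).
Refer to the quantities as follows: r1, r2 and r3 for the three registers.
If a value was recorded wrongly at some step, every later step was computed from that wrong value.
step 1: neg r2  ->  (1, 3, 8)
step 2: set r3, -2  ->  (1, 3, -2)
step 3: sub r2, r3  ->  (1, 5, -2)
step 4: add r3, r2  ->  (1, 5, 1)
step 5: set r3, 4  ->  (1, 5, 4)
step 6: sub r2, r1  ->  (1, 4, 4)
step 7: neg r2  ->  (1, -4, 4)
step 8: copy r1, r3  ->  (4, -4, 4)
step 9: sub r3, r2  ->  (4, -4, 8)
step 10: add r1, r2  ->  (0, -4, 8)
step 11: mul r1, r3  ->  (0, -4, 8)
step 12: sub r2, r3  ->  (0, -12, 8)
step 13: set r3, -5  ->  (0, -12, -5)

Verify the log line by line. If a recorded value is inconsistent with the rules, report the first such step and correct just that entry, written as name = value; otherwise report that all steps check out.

Recomputing the run from the initial state:
step 1: r1 = 1, r2 = 3, r3 = 8
step 2: r1 = 1, r2 = 3, r3 = -2
step 3: r1 = 1, r2 = 5, r3 = -2
step 4: r1 = 1, r2 = 5, r3 = 3
step 5: r1 = 1, r2 = 5, r3 = 4
step 6: r1 = 1, r2 = 4, r3 = 4
step 7: r1 = 1, r2 = -4, r3 = 4
step 8: r1 = 4, r2 = -4, r3 = 4
step 9: r1 = 4, r2 = -4, r3 = 8
step 10: r1 = 0, r2 = -4, r3 = 8
step 11: r1 = 0, r2 = -4, r3 = 8
step 12: r1 = 0, r2 = -12, r3 = 8
step 13: r1 = 0, r2 = -12, r3 = -5
The first disagreement with the log is at step 4, where the value should be r3 = 3.

step 4, r3 = 3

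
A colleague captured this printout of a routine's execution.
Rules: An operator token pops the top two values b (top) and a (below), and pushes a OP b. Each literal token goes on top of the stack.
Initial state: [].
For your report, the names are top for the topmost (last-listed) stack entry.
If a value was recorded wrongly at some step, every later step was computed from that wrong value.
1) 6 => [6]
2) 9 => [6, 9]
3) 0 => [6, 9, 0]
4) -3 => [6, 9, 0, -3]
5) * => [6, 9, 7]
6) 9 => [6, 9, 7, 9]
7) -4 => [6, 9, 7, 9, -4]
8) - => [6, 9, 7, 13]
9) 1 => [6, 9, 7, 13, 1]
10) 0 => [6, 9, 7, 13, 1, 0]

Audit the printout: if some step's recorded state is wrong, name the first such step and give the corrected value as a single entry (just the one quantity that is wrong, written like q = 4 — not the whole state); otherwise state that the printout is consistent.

Step 1: push 6: top = 6 — matches.
Step 2: push 9: top = 9 — confirmed correct.
Step 3: push 0: top = 0 — confirmed correct.
Step 4: push -3: top = -3 — in agreement.
Step 5: 0 * -3 = 0 — the recorded entry deviates here.
The earliest wrong entry is at step 5: it should read top = 0.

step 5, top = 0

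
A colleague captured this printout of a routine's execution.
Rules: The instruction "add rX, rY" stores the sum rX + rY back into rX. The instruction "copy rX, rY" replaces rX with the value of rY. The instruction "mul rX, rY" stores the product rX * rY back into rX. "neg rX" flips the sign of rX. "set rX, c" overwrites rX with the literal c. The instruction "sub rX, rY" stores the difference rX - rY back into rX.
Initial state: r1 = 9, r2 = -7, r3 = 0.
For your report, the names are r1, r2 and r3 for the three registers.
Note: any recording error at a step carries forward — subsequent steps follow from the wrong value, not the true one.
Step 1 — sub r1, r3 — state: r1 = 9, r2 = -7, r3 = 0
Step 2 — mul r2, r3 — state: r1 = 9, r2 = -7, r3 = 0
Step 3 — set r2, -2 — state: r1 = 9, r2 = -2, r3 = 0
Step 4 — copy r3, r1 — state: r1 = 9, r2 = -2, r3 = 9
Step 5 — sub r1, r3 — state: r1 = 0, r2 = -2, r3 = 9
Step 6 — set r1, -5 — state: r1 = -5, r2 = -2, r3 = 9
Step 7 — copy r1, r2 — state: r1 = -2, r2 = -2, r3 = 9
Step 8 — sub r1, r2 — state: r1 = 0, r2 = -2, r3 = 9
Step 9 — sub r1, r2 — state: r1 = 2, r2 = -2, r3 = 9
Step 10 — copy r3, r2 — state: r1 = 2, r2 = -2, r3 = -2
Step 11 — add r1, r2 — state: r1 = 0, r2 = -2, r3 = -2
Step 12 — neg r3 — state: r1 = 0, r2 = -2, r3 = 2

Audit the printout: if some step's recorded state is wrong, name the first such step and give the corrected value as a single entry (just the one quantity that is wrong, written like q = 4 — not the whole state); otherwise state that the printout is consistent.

step 2, r2 = 0

step 1: r1 = 9 - 0 = 9 -> confirmed correct
step 2: r2 = -7 * 0 = 0 -> first mismatch against the printout
First incorrect step: 2; the correct value is r2 = 0.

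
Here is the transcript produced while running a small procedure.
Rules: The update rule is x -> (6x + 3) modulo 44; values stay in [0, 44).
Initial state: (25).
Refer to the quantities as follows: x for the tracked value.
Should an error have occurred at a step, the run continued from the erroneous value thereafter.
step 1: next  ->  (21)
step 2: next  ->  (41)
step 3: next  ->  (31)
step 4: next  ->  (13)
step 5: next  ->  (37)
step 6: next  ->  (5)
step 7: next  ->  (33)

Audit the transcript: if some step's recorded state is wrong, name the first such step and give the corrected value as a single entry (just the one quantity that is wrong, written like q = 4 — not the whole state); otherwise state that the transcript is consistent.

step 3, x = 29

1. x = (6*25 + 3) mod 44 = 21 (consistent with the transcript)
2. x = (6*21 + 3) mod 44 = 41 (same as recorded)
3. x = (6*41 + 3) mod 44 = 29 (the entry is off here)
Step 3 is the first one off; corrected, x = 29.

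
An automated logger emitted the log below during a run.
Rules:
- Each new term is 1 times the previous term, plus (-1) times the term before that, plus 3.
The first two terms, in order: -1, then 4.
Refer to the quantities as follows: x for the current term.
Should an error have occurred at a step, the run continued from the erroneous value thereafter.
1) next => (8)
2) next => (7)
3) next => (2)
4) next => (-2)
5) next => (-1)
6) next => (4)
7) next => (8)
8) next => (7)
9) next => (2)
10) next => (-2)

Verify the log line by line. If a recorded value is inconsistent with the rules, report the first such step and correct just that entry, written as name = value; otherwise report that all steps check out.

no error

Step 1: x = 1*(4) + (-1)*(-1) + (3) = 8 — matches.
Step 2: x = 1*(8) + (-1)*(4) + (3) = 7 — agrees with the log.
Step 3: x = 1*(7) + (-1)*(8) + (3) = 2 — checks out.
Step 4: x = 1*(2) + (-1)*(7) + (3) = -2 — matches.
Step 5: x = 1*(-2) + (-1)*(2) + (3) = -1 — exactly as logged.
Step 6: x = 1*(-1) + (-1)*(-2) + (3) = 4 — confirmed correct.
Step 7: x = 1*(4) + (-1)*(-1) + (3) = 8 — exactly as logged.
Step 8: x = 1*(8) + (-1)*(4) + (3) = 7 — agrees with the log.
Step 9: x = 1*(7) + (-1)*(8) + (3) = 2 — in agreement.
Step 10: x = 1*(2) + (-1)*(7) + (3) = -2 — same as recorded.
The recomputation confirms every line.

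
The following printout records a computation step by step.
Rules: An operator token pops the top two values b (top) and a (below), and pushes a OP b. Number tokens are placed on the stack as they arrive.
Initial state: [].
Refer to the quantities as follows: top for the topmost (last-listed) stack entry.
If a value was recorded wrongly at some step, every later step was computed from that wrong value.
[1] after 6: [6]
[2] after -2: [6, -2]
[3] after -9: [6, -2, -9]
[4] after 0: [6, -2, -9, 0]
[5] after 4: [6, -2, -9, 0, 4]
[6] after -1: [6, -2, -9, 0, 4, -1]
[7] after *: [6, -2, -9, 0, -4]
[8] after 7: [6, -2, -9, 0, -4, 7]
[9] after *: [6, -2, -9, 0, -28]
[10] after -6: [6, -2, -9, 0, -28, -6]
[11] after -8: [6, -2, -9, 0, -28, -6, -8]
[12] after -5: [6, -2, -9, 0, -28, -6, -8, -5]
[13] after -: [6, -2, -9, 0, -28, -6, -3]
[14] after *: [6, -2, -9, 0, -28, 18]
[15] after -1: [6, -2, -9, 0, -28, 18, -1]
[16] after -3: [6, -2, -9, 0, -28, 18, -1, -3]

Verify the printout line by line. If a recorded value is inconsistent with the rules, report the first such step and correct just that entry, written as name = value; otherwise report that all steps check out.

1. push 6: top = 6 (checks out)
2. push -2: top = -2 (verified)
3. push -9: top = -9 (same as recorded)
4. push 0: top = 0 (matches)
5. push 4: top = 4 (confirmed correct)
6. push -1: top = -1 (checks out)
7. 4 * -1 = -4 (confirmed correct)
8. push 7: top = 7 (agrees with the printout)
9. -4 * 7 = -28 (in agreement)
10. push -6: top = -6 (confirmed correct)
11. push -8: top = -8 (confirmed correct)
12. push -5: top = -5 (checks out)
13. -8 - -5 = -3 (same as recorded)
14. -6 * -3 = 18 (no discrepancy)
15. push -1: top = -1 (no discrepancy)
16. push -3: top = -3 (exactly as logged)
All entries verified; no error found.

no error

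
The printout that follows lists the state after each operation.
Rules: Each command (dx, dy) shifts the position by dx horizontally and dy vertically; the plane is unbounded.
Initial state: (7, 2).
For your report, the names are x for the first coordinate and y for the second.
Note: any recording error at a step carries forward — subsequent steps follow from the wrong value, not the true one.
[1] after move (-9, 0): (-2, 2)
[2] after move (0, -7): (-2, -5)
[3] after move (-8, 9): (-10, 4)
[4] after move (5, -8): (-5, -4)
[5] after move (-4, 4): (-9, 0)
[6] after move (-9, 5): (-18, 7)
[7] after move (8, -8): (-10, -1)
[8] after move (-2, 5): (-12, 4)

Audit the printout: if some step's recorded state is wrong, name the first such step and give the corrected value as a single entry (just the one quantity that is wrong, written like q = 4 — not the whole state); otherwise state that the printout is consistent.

step 6, y = 5

Recomputing the run from the initial state:
step 1: x = -2, y = 2
step 2: x = -2, y = -5
step 3: x = -10, y = 4
step 4: x = -5, y = -4
step 5: x = -9, y = 0
step 6: x = -18, y = 5
step 7: x = -10, y = -3
step 8: x = -12, y = 2
The first disagreement with the printout is at step 6, where the value should be y = 5.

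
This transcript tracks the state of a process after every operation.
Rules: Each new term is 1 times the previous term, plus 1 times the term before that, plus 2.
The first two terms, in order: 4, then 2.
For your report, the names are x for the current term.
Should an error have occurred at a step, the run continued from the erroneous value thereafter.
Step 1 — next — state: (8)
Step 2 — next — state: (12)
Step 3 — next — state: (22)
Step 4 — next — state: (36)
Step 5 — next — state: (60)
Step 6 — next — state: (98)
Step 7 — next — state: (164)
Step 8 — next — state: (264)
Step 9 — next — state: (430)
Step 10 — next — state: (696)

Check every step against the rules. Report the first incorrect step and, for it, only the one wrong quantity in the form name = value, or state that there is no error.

step 7, x = 160

1. x = 1*(2) + (1)*(4) + (2) = 8 (same as recorded)
2. x = 1*(8) + (1)*(2) + (2) = 12 (confirmed correct)
3. x = 1*(12) + (1)*(8) + (2) = 22 (confirmed correct)
4. x = 1*(22) + (1)*(12) + (2) = 36 (no discrepancy)
5. x = 1*(36) + (1)*(22) + (2) = 60 (confirmed correct)
6. x = 1*(60) + (1)*(36) + (2) = 98 (same as recorded)
7. x = 1*(98) + (1)*(60) + (2) = 160 (this is not what the transcript shows)
So the first discrepancy is step 7, where the right value is x = 160.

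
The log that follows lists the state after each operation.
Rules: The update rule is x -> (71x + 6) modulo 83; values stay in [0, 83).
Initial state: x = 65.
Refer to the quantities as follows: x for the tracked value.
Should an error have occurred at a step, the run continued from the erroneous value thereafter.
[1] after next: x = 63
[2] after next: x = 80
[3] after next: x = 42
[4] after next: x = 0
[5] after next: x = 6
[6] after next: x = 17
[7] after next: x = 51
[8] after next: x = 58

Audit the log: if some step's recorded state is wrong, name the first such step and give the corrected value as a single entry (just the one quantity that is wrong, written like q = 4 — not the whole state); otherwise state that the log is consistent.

step 1, x = 56

Recomputing the run from the initial state:
step 1: x = 56
step 2: x = 81
step 3: x = 30
step 4: x = 61
step 5: x = 21
step 6: x = 3
step 7: x = 53
step 8: x = 34
The first disagreement with the log is at step 1, where the value should be x = 56.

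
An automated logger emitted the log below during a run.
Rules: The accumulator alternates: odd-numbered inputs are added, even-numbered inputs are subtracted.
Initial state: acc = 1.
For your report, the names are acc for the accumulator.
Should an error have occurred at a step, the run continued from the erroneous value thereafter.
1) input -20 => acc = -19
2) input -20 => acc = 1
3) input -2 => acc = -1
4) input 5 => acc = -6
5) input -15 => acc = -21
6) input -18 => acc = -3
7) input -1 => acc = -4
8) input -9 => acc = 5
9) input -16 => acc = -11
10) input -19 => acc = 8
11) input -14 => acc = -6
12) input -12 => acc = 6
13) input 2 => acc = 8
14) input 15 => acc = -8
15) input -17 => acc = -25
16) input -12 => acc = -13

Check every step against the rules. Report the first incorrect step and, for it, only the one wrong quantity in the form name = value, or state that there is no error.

step 14, acc = -7

Recomputing the run from the initial state:
step 1: acc = -19
step 2: acc = 1
step 3: acc = -1
step 4: acc = -6
step 5: acc = -21
step 6: acc = -3
step 7: acc = -4
step 8: acc = 5
step 9: acc = -11
step 10: acc = 8
step 11: acc = -6
step 12: acc = 6
step 13: acc = 8
step 14: acc = -7
step 15: acc = -24
step 16: acc = -12
The first disagreement with the log is at step 14, where the value should be acc = -7.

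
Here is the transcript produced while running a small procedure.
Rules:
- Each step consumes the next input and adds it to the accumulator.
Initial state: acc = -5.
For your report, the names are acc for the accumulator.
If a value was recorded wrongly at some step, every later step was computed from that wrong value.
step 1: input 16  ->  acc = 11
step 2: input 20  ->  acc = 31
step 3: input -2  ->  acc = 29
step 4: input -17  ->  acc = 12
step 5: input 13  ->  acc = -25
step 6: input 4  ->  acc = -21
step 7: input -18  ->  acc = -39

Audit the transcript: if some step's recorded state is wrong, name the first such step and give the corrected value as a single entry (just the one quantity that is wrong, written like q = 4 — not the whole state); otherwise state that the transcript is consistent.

step 5, acc = 25

1. acc = -5 + 16 = 11 (verified)
2. acc = 11 + 20 = 31 (agrees with the transcript)
3. acc = 31 + -2 = 29 (confirmed correct)
4. acc = 29 + -17 = 12 (confirmed correct)
5. acc = 12 + 13 = 25 (not what was recorded)
The audit stops at step 5: the recorded entry is wrong and should be acc = 25.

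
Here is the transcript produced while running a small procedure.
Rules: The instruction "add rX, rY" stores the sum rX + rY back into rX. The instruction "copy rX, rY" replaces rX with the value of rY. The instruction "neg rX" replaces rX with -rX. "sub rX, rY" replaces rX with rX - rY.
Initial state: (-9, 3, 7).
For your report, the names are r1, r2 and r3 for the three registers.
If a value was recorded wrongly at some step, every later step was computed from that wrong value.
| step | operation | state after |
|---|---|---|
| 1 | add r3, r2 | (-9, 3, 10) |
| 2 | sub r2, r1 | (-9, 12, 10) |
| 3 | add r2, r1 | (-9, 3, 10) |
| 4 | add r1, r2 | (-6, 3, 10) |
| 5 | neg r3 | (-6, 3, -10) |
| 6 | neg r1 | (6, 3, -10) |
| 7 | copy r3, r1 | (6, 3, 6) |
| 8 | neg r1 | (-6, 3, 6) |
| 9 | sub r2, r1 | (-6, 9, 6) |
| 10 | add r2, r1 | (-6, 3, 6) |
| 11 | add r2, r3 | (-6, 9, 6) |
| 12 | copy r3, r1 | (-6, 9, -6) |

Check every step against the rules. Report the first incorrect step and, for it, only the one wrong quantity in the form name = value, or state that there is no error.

1. r3 = 7 + 3 = 10 (matches)
2. r2 = 3 - -9 = 12 (confirmed correct)
3. r2 = 12 + -9 = 3 (in agreement)
4. r1 = -9 + 3 = -6 (verified)
5. r3 = -(10) = -10 (consistent with the transcript)
6. r1 = -(-6) = 6 (confirmed correct)
7. r3 = 6 (verified)
8. r1 = -(6) = -6 (exactly as logged)
9. r2 = 3 - -6 = 9 (verified)
10. r2 = 9 + -6 = 3 (confirmed correct)
11. r2 = 3 + 6 = 9 (checks out)
12. r3 = -6 (same as recorded)
All entries verified; no error found.

no error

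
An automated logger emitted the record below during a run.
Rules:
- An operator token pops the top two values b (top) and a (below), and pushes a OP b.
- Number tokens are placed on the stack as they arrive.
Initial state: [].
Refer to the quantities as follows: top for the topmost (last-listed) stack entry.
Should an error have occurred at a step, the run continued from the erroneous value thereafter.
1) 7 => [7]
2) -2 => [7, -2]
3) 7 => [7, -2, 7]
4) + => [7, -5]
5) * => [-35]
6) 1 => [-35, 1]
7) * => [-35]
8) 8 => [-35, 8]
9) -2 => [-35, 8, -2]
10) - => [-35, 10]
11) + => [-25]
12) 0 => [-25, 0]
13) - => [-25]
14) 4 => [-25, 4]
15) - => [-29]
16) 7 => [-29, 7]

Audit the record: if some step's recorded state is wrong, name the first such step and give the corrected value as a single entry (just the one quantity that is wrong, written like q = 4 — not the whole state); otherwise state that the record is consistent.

step 4, top = 5

step 1: push 7: top = 7 -> checks out
step 2: push -2: top = -2 -> consistent with the record
step 3: push 7: top = 7 -> confirmed correct
step 4: -2 + 7 = 5 -> the recorded entry deviates here
Conclusion: step 4 carries the first error; the entry should be top = 5.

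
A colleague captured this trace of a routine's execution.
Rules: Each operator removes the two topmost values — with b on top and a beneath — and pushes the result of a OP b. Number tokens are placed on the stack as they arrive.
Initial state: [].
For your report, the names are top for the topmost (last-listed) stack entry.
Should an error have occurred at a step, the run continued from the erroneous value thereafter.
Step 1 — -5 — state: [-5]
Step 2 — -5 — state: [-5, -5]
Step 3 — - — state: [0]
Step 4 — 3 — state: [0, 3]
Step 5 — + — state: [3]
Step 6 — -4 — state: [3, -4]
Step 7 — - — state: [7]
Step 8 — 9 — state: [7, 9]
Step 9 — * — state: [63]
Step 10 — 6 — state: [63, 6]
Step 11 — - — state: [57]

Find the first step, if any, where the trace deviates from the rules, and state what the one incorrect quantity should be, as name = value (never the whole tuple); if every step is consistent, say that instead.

no error

step 1: push -5: top = -5 -> confirmed correct
step 2: push -5: top = -5 -> verified
step 3: -5 - -5 = 0 -> agrees with the trace
step 4: push 3: top = 3 -> confirmed correct
step 5: 0 + 3 = 3 -> exactly as logged
step 6: push -4: top = -4 -> no discrepancy
step 7: 3 - -4 = 7 -> verified
step 8: push 9: top = 9 -> exactly as logged
step 9: 7 * 9 = 63 -> checks out
step 10: push 6: top = 6 -> consistent with the trace
step 11: 63 - 6 = 57 -> in agreement
Each recorded entry agrees with the recomputation.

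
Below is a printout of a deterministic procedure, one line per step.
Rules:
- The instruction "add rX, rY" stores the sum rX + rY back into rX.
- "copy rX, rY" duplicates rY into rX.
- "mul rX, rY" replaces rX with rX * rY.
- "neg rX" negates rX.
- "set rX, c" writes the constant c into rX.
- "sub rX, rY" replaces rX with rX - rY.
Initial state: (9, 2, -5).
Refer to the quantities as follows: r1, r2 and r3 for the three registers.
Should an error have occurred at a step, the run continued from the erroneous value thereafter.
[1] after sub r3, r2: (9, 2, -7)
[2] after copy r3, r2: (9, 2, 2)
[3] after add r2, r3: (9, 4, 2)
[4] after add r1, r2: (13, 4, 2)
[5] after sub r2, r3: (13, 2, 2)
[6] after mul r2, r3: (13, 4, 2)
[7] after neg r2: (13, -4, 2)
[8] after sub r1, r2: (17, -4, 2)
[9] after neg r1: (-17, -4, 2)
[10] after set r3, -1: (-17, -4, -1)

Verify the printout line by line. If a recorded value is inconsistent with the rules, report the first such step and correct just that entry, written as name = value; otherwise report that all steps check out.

no error

Recomputing the run from the initial state:
step 1: r1 = 9, r2 = 2, r3 = -7
step 2: r1 = 9, r2 = 2, r3 = 2
step 3: r1 = 9, r2 = 4, r3 = 2
step 4: r1 = 13, r2 = 4, r3 = 2
step 5: r1 = 13, r2 = 2, r3 = 2
step 6: r1 = 13, r2 = 4, r3 = 2
step 7: r1 = 13, r2 = -4, r3 = 2
step 8: r1 = 17, r2 = -4, r3 = 2
step 9: r1 = -17, r2 = -4, r3 = 2
step 10: r1 = -17, r2 = -4, r3 = -1
This matches the printout at every step.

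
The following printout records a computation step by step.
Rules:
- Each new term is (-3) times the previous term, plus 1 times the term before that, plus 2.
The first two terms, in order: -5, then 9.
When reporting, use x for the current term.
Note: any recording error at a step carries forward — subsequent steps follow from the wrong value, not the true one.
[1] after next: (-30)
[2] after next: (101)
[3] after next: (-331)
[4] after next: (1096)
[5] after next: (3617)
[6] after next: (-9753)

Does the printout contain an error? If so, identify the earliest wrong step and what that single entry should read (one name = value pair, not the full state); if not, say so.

step 1: x = -3*(9) + (1)*(-5) + (2) = -30 -> in agreement
step 2: x = -3*(-30) + (1)*(9) + (2) = 101 -> in agreement
step 3: x = -3*(101) + (1)*(-30) + (2) = -331 -> same as recorded
step 4: x = -3*(-331) + (1)*(101) + (2) = 1096 -> matches
step 5: x = -3*(1096) + (1)*(-331) + (2) = -3617 -> a discrepancy with the printout
First deviation found at step 5; the corrected entry is x = -3617.

step 5, x = -3617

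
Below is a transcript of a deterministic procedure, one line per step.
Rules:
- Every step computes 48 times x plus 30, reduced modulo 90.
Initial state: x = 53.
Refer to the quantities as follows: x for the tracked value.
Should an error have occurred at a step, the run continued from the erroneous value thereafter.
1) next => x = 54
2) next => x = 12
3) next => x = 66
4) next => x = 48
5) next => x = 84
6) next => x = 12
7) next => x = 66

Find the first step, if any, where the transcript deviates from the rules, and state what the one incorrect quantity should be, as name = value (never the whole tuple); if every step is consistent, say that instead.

no error

Recomputing the run from the initial state:
step 1: x = 54
step 2: x = 12
step 3: x = 66
step 4: x = 48
step 5: x = 84
step 6: x = 12
step 7: x = 66
This matches the transcript at every step.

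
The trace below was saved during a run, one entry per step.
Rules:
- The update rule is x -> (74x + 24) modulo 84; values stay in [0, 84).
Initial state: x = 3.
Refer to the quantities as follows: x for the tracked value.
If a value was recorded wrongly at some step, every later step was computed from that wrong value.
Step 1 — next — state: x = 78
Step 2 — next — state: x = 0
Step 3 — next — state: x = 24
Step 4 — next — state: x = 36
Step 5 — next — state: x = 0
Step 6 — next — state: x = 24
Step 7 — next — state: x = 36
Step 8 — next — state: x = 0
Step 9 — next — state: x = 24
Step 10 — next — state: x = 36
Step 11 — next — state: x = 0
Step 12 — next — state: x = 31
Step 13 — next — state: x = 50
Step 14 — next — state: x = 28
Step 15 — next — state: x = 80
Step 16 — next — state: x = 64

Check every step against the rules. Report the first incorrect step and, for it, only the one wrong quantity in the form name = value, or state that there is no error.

step 12, x = 24

Recomputing the run from the initial state:
step 1: x = 78
step 2: x = 0
step 3: x = 24
step 4: x = 36
step 5: x = 0
step 6: x = 24
step 7: x = 36
step 8: x = 0
step 9: x = 24
step 10: x = 36
step 11: x = 0
step 12: x = 24
step 13: x = 36
step 14: x = 0
step 15: x = 24
step 16: x = 36
The first disagreement with the trace is at step 12, where the value should be x = 24.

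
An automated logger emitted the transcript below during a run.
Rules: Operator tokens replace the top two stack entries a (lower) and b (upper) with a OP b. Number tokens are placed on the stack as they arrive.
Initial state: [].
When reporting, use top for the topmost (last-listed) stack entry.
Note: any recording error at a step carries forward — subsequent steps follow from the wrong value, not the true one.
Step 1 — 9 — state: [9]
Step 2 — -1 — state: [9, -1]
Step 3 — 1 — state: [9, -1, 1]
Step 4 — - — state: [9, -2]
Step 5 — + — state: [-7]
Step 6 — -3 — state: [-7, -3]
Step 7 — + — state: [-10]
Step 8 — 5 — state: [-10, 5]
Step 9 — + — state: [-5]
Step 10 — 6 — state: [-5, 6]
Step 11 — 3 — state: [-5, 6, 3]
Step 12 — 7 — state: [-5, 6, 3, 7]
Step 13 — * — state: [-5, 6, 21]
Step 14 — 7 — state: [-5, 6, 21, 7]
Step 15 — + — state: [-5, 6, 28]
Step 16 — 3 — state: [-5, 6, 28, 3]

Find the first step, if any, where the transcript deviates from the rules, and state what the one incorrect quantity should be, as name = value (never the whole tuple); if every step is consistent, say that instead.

step 5, top = 7

Step 1: push 9: top = 9 — confirmed correct.
Step 2: push -1: top = -1 — same as recorded.
Step 3: push 1: top = 1 — in agreement.
Step 4: -1 - 1 = -2 — checks out.
Step 5: 9 + -2 = 7 — not what was recorded.
The audit stops at step 5: the recorded entry is wrong and should be top = 7.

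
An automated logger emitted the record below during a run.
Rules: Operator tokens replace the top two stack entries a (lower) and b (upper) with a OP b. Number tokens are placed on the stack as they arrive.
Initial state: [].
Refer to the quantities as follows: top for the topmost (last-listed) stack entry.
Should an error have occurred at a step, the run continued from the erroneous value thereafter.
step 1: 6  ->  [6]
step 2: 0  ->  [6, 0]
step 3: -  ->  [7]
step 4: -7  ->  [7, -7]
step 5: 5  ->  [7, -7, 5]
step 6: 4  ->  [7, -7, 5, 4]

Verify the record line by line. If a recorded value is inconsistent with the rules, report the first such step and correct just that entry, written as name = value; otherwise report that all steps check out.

step 3, top = 6

1. push 6: top = 6 (no discrepancy)
2. push 0: top = 0 (in agreement)
3. 6 - 0 = 6 (first mismatch against the record)
That makes step 3 the first incorrect line — top = 6 is what it should show.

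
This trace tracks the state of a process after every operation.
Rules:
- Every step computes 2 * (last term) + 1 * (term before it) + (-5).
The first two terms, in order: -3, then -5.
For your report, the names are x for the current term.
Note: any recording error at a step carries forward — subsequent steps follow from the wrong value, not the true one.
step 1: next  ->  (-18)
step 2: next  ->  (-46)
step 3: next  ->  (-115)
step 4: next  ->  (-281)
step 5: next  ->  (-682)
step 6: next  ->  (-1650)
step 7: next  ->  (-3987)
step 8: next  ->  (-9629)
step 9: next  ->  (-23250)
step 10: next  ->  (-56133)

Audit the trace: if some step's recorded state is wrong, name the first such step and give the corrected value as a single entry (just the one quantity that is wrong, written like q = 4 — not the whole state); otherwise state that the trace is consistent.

step 10, x = -56134

Step 1: x = 2*(-5) + (1)*(-3) + (-5) = -18 — exactly as logged.
Step 2: x = 2*(-18) + (1)*(-5) + (-5) = -46 — in agreement.
Step 3: x = 2*(-46) + (1)*(-18) + (-5) = -115 — no discrepancy.
Step 4: x = 2*(-115) + (1)*(-46) + (-5) = -281 — in agreement.
Step 5: x = 2*(-281) + (1)*(-115) + (-5) = -682 — checks out.
Step 6: x = 2*(-682) + (1)*(-281) + (-5) = -1650 — in agreement.
Step 7: x = 2*(-1650) + (1)*(-682) + (-5) = -3987 — exactly as logged.
Step 8: x = 2*(-3987) + (1)*(-1650) + (-5) = -9629 — agrees with the trace.
Step 9: x = 2*(-9629) + (1)*(-3987) + (-5) = -23250 — in agreement.
Step 10: x = 2*(-23250) + (1)*(-9629) + (-5) = -56134 — the recorded entry deviates here.
First deviation found at step 10; the corrected entry is x = -56134.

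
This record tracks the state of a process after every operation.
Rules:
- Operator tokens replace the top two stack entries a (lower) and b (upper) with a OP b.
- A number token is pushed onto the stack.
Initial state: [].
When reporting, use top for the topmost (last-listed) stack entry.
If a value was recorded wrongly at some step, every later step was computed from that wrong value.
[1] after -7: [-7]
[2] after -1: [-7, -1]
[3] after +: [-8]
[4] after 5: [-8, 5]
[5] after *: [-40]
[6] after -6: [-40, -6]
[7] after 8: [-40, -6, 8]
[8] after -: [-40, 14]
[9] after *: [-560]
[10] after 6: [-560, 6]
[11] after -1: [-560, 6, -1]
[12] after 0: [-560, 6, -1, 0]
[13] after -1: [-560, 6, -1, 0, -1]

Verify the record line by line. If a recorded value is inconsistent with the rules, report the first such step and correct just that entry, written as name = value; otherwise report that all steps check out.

Step 1: push -7: top = -7 — agrees with the record.
Step 2: push -1: top = -1 — confirmed correct.
Step 3: -7 + -1 = -8 — same as recorded.
Step 4: push 5: top = 5 — confirmed correct.
Step 5: -8 * 5 = -40 — exactly as logged.
Step 6: push -6: top = -6 — same as recorded.
Step 7: push 8: top = 8 — same as recorded.
Step 8: -6 - 8 = -14 — the record disagrees here.
Conclusion: step 8 carries the first error; the entry should be top = -14.

step 8, top = -14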